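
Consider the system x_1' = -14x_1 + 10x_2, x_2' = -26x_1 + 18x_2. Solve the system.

x_1(t) = C_1e^(2t)sin(2t) - 2C_1e^(2t)cos(2t) - 2C_2e^(2t)sin(2t) - C_2e^(2t)cos(2t), x_2(t) = 2C_1e^(2t)sin(2t) - 3C_1e^(2t)cos(2t) - 3C_2e^(2t)sin(2t) - 2C_2e^(2t)cos(2t)

Coefficient matrix A = [[-14, 10], [-26, 18]].
Characteristic polynomial det(A - λI) = λ^2 - 4λ + 8 = 0.
Eigenvalues λ = 2 ± 2i (complex conjugate pair).
For λ=2+2i: an eigenvector is (-2,-3) - i(1,2) = (-2 - i, -3 - 2i).
A real fundamental pair from Re and Im of e^((2+2i)t)v: X_1 = e^(2t)(cos(2t)·(-2,-3) + sin(2t)·(1,2)), X_2 = e^(2t)(sin(2t)·(-2,-3) - cos(2t)·(1,2)).
General solution: C_1X_1 + C_2X_2.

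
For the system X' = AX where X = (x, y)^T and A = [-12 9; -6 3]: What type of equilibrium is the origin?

A = [[-12,9],[-6,3]]; det(A-λI) = λ^2 + 9λ + 18.
λ = -6, -3: both negative.

stable node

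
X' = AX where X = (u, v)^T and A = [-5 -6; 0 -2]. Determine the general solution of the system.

Coefficient matrix A = [[-5, -6], [0, -2]].
Characteristic polynomial det(A - λI) = λ^2 + 7λ + 10 = 0.
Eigenvalues λ = -5, -2.
For λ=-5: (A-λI) row 1 is [0, -6], so an eigenvector is (1, 0).
For λ=-2: (A-λI) row 1 is [-3, -6], so an eigenvector is (2, -1).
General solution: K_1e^(-5t)(1,0) + K_2e^(-2t)(2,-1).

u(t) = K_1e^(-5t) + 2K_2e^(-2t), v(t) = -K_2e^(-2t)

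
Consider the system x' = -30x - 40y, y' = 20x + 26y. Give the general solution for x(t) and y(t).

x(t) = -3C_1e^(-2t)sin(4t) - C_1e^(-2t)cos(4t) - C_2e^(-2t)sin(4t) + 3C_2e^(-2t)cos(4t), y(t) = 2C_1e^(-2t)sin(4t) + C_1e^(-2t)cos(4t) + C_2e^(-2t)sin(4t) - 2C_2e^(-2t)cos(4t)

Coefficient matrix A = [[-30, -40], [20, 26]].
Characteristic polynomial det(A - λI) = λ^2 + 4λ + 20 = 0.
Eigenvalues λ = -2 ± 4i (complex conjugate pair).
For λ=-2+4i: an eigenvector is (-1,1) - i(-3,2) = (-1 + 3i, 1 - 2i).
A real fundamental pair from Re and Im of e^((-2+4i)t)v: X_1 = e^(-2t)(cos(4t)·(-1,1) + sin(4t)·(-3,2)), X_2 = e^(-2t)(sin(4t)·(-1,1) - cos(4t)·(-3,2)).
General solution: C_1X_1 + C_2X_2.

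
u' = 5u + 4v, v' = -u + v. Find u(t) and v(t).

Coefficient matrix A = [[5, 4], [-1, 1]].
Characteristic polynomial det(A - λI) = λ^2 - 6λ + 9 = 0.
Single eigenvalue λ = 3 with algebraic multiplicity 2.
Eigenvector v = (-2,1); generalized eigenvector w with (A-λI)w=v is (3,-2).
General solution: e^(3t)[C_1·v + C_2·(t·v + w)].

u(t) = -2C_1e^(3t) - 2C_2te^(3t) + 3C_2e^(3t), v(t) = C_1e^(3t) + C_2te^(3t) - 2C_2e^(3t)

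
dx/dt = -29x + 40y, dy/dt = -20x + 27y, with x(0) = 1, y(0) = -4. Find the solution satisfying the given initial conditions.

Coefficient matrix A = [[-29, 40], [-20, 27]].
Characteristic polynomial det(A - λI) = λ^2 + 2λ + 17 = 0.
Eigenvalues λ = -1 ± 4i (complex conjugate pair).
For λ=-1+4i: an eigenvector is (1,1) - i(3,2) = (1 - 3i, 1 - 2i).
A real fundamental pair from Re and Im of e^((-1+4i)t)v: X_1 = e^(-t)(cos(4t)·(1,1) + sin(4t)·(3,2)), X_2 = e^(-t)(sin(4t)·(1,1) - cos(4t)·(3,2)).
General solution: C_1X_1 + C_2X_2.
Applying x(0)=1, y(0)=-4 gives C_1=-14, C_2=-5.

x(t) = -47e^(-t)sin(4t) + e^(-t)cos(4t), y(t) = -33e^(-t)sin(4t) - 4e^(-t)cos(4t)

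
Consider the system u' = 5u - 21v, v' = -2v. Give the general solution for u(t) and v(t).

Coefficient matrix A = [[5, -21], [0, -2]].
Characteristic polynomial det(A - λI) = λ^2 - 3λ - 10 = 0.
Eigenvalues λ = -2, 5.
For λ=-2: (A-λI) row 1 is [7, -21], so an eigenvector is (-3, -1).
For λ=5: (A-λI) row 1 is [0, -21], so an eigenvector is (1, 0).
General solution: c_1e^(-2t)(-3,-1) + c_2e^(5t)(1,0).

u(t) = -3c_1e^(-2t) + c_2e^(5t), v(t) = -c_1e^(-2t)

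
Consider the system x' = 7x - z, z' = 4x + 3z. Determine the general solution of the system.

Coefficient matrix A = [[7, -1], [4, 3]].
Characteristic polynomial det(A - λI) = λ^2 - 10λ + 25 = 0.
Single eigenvalue λ = 5 with algebraic multiplicity 2.
Eigenvector v = (1,2); generalized eigenvector w with (A-λI)w=v is (2,3).
General solution: e^(5t)[c_1·v + c_2·(t·v + w)].

x(t) = c_1e^(5t) + c_2te^(5t) + 2c_2e^(5t), z(t) = 2c_1e^(5t) + 2c_2te^(5t) + 3c_2e^(5t)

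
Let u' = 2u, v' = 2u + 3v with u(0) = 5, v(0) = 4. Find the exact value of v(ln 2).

72

A = [[2,0],[2,3]]; eigenvalues λ = 2, 3.
Eigenvectors: (1,-2) for λ=2, (0,-1) for λ=3.
From the initial condition, c_1 = 5, c_2 = -14.
v(ln 2) = (5)(2^2)(-2) + (-14)(2^3)(-1) = 72.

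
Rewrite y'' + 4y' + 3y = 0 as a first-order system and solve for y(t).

Let x_1 = y, x_2 = y'. Then x_1' = x_2 and x_2' = -3x_1 - 4x_2.
A = [[0,1],[-3,-4]]; det(A-λI) = λ^2 + 4λ + 3.
Eigenvalues λ = -3, -1 with eigenvectors (1,-3), (1,-1).

y(t) = K_1e^(-3t) + K_2e^(-t)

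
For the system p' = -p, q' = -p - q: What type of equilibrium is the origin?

A = [[-1,0],[-1,-1]]; det(A-λI) = λ^2 + 2λ + 1.
repeated λ = -1 with a single eigenvector.

stable improper node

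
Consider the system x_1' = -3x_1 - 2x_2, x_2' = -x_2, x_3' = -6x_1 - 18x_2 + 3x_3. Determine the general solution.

x_1(t) = C_1e^(-3t) - C_3e^(-t), x_2(t) = C_3e^(-t), x_3(t) = C_1e^(-3t) + C_2e^(3t) + 3C_3e^(-t)

Coefficient matrix A = [[-3, -2, 0], [0, -1, 0], [-6, -18, 3]].
det(A - λI) = 0 gives eigenvalues λ = -3, 3, -1.
For λ=-3: eigenvector (1,0,1).
For λ=3: eigenvector (0,0,1).
For λ=-1: eigenvector (-1,1,3).
General solution: C_1e^(-3t)(1,0,1) + C_2e^(3t)(0,0,1) + C_3e^(-t)(-1,1,3).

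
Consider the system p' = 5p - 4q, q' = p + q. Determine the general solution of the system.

Coefficient matrix A = [[5, -4], [1, 1]].
Characteristic polynomial det(A - λI) = λ^2 - 6λ + 9 = 0.
Single eigenvalue λ = 3 with algebraic multiplicity 2.
Eigenvector v = (-2,-1); generalized eigenvector w with (A-λI)w=v is (-1,0).
General solution: e^(3t)[C_1·v + C_2·(t·v + w)].

p(t) = -2C_1e^(3t) - 2C_2te^(3t) - C_2e^(3t), q(t) = -C_1e^(3t) - C_2te^(3t)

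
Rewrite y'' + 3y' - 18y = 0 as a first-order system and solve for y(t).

Let x_1 = y, x_2 = y'. Then x_1' = x_2 and x_2' = 18x_1 - 3x_2.
A = [[0,1],[18,-3]]; det(A-λI) = λ^2 + 3λ - 18.
Eigenvalues λ = -6, 3 with eigenvectors (1,-6), (1,3).

y(t) = c_1e^(-6t) + c_2e^(3t)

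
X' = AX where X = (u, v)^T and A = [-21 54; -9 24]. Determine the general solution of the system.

Coefficient matrix A = [[-21, 54], [-9, 24]].
Characteristic polynomial det(A - λI) = λ^2 - 3λ - 18 = 0.
Eigenvalues λ = 6, -3.
For λ=6: (A-λI) row 1 is [-27, 54], so an eigenvector is (-2, -1).
For λ=-3: (A-λI) row 1 is [-18, 54], so an eigenvector is (3, 1).
General solution: C_1e^(6t)(-2,-1) + C_2e^(-3t)(3,1).

u(t) = -2C_1e^(6t) + 3C_2e^(-3t), v(t) = -C_1e^(6t) + C_2e^(-3t)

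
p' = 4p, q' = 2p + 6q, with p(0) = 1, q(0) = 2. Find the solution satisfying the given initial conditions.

p(t) = e^(4t), q(t) = 3e^(6t) - e^(4t)

Coefficient matrix A = [[4, 0], [2, 6]].
Characteristic polynomial det(A - λI) = λ^2 - 10λ + 24 = 0.
Eigenvalues λ = 6, 4.
For λ=6: (A-λI) row 1 is [-2, 0], so an eigenvector is (0, 1).
For λ=4: (A-λI) row 2 is [2, 2], so an eigenvector is (1, -1).
General solution: c_1e^(6t)(0,1) + c_2e^(4t)(1,-1).
Applying p(0)=1, q(0)=2 gives c_1=3, c_2=1.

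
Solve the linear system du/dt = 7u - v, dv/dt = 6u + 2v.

u(t) = -c_1e^(4t) + c_2e^(5t), v(t) = -3c_1e^(4t) + 2c_2e^(5t)

Coefficient matrix A = [[7, -1], [6, 2]].
Characteristic polynomial det(A - λI) = λ^2 - 9λ + 20 = 0.
Eigenvalues λ = 4, 5.
For λ=4: (A-λI) row 1 is [3, -1], so an eigenvector is (-1, -3).
For λ=5: (A-λI) row 1 is [2, -1], so an eigenvector is (1, 2).
General solution: c_1e^(4t)(-1,-3) + c_2e^(5t)(1,2).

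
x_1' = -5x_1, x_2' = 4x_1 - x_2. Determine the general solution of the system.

x_1(t) = K_1e^(-5t), x_2(t) = -K_1e^(-5t) + K_2e^(-t)

Coefficient matrix A = [[-5, 0], [4, -1]].
Characteristic polynomial det(A - λI) = λ^2 + 6λ + 5 = 0.
Eigenvalues λ = -5, -1.
For λ=-5: (A-λI) row 2 is [4, 4], so an eigenvector is (1, -1).
For λ=-1: (A-λI) row 1 is [-4, 0], so an eigenvector is (0, 1).
General solution: K_1e^(-5t)(1,-1) + K_2e^(-t)(0,1).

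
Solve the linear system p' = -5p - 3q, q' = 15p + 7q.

p(t) = -c_1e^(t)cos(3t) - c_2e^(t)sin(3t), q(t) = -c_1e^(t)sin(3t) + 2c_1e^(t)cos(3t) + 2c_2e^(t)sin(3t) + c_2e^(t)cos(3t)

Coefficient matrix A = [[-5, -3], [15, 7]].
Characteristic polynomial det(A - λI) = λ^2 - 2λ + 10 = 0.
Eigenvalues λ = 1 ± 3i (complex conjugate pair).
For λ=1+3i: an eigenvector is (-1,2) - i(0,-1) = (-1, 2 + i).
A real fundamental pair from Re and Im of e^((1+3i)t)v: X_1 = e^(t)(cos(3t)·(-1,2) + sin(3t)·(0,-1)), X_2 = e^(t)(sin(3t)·(-1,2) - cos(3t)·(0,-1)).
General solution: c_1X_1 + c_2X_2.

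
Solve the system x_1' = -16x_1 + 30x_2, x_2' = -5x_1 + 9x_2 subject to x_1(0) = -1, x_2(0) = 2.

x_1(t) = 14e^(-t) - 15e^(-6t), x_2(t) = 7e^(-t) - 5e^(-6t)

Coefficient matrix A = [[-16, 30], [-5, 9]].
Characteristic polynomial det(A - λI) = λ^2 + 7λ + 6 = 0.
Eigenvalues λ = -1, -6.
For λ=-1: (A-λI) row 1 is [-15, 30], so an eigenvector is (-2, -1).
For λ=-6: (A-λI) row 1 is [-10, 30], so an eigenvector is (-3, -1).
General solution: K_1e^(-t)(-2,-1) + K_2e^(-6t)(-3,-1).
Applying x_1(0)=-1, x_2(0)=2 gives K_1=-7, K_2=5.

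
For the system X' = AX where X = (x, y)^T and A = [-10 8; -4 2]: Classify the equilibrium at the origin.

A = [[-10,8],[-4,2]]; det(A-λI) = λ^2 + 8λ + 12.
λ = -2, -6: both negative.

stable node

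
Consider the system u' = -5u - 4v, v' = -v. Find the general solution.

Coefficient matrix A = [[-5, -4], [0, -1]].
Characteristic polynomial det(A - λI) = λ^2 + 6λ + 5 = 0.
Eigenvalues λ = -1, -5.
For λ=-1: (A-λI) row 1 is [-4, -4], so an eigenvector is (-1, 1).
For λ=-5: (A-λI) row 1 is [0, -4], so an eigenvector is (1, 0).
General solution: C_1e^(-t)(-1,1) + C_2e^(-5t)(1,0).

u(t) = -C_1e^(-t) + C_2e^(-5t), v(t) = C_1e^(-t)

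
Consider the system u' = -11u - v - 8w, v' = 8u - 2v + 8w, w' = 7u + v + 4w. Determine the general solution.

Coefficient matrix A = [[-11, -1, -8], [8, -2, 8], [7, 1, 4]].
det(A - λI) = 0 gives eigenvalues λ = -3, -2, -4.
For λ=-3: eigenvector (1,0,-1).
For λ=-2: eigenvector (-1,1,1).
For λ=-4: eigenvector (4,-4,-3).
General solution: C_1e^(-3t)(1,0,-1) + C_2e^(-2t)(-1,1,1) + C_3e^(-4t)(4,-4,-3).

u(t) = C_1e^(-3t) - C_2e^(-2t) + 4C_3e^(-4t), v(t) = C_2e^(-2t) - 4C_3e^(-4t), w(t) = -C_1e^(-3t) + C_2e^(-2t) - 3C_3e^(-4t)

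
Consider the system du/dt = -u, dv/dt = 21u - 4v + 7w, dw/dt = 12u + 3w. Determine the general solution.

u(t) = -K_1e^(-t), v(t) = K_2e^(-4t) + K_3e^(3t), w(t) = 3K_1e^(-t) + K_3e^(3t)

Coefficient matrix A = [[-1, 0, 0], [21, -4, 7], [12, 0, 3]].
det(A - λI) = 0 gives eigenvalues λ = -1, -4, 3.
For λ=-1: eigenvector (-1,0,3).
For λ=-4: eigenvector (0,1,0).
For λ=3: eigenvector (0,1,1).
General solution: K_1e^(-t)(-1,0,3) + K_2e^(-4t)(0,1,0) + K_3e^(3t)(0,1,1).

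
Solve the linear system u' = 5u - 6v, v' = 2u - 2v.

Coefficient matrix A = [[5, -6], [2, -2]].
Characteristic polynomial det(A - λI) = λ^2 - 3λ + 2 = 0.
Eigenvalues λ = 2, 1.
For λ=2: (A-λI) row 1 is [3, -6], so an eigenvector is (2, 1).
For λ=1: (A-λI) row 1 is [4, -6], so an eigenvector is (-3, -2).
General solution: c_1e^(2t)(2,1) + c_2e^(t)(-3,-2).

u(t) = 2c_1e^(2t) - 3c_2e^(t), v(t) = c_1e^(2t) - 2c_2e^(t)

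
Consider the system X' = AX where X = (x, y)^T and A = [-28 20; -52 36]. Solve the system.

x(t) = C_1e^(4t)sin(4t) - 2C_1e^(4t)cos(4t) - 2C_2e^(4t)sin(4t) - C_2e^(4t)cos(4t), y(t) = 2C_1e^(4t)sin(4t) - 3C_1e^(4t)cos(4t) - 3C_2e^(4t)sin(4t) - 2C_2e^(4t)cos(4t)

Coefficient matrix A = [[-28, 20], [-52, 36]].
Characteristic polynomial det(A - λI) = λ^2 - 8λ + 32 = 0.
Eigenvalues λ = 4 ± 4i (complex conjugate pair).
For λ=4+4i: an eigenvector is (-2,-3) - i(1,2) = (-2 - i, -3 - 2i).
A real fundamental pair from Re and Im of e^((4+4i)t)v: X_1 = e^(4t)(cos(4t)·(-2,-3) + sin(4t)·(1,2)), X_2 = e^(4t)(sin(4t)·(-2,-3) - cos(4t)·(1,2)).
General solution: C_1X_1 + C_2X_2.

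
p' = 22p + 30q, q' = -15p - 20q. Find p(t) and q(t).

Coefficient matrix A = [[22, 30], [-15, -20]].
Characteristic polynomial det(A - λI) = λ^2 - 2λ + 10 = 0.
Eigenvalues λ = 1 ± 3i (complex conjugate pair).
For λ=1+3i: an eigenvector is (1,-1) - i(-3,2) = (1 + 3i, -1 - 2i).
A real fundamental pair from Re and Im of e^((1+3i)t)v: X_1 = e^(t)(cos(3t)·(1,-1) + sin(3t)·(-3,2)), X_2 = e^(t)(sin(3t)·(1,-1) - cos(3t)·(-3,2)).
General solution: C_1X_1 + C_2X_2.

p(t) = -3C_1e^(t)sin(3t) + C_1e^(t)cos(3t) + C_2e^(t)sin(3t) + 3C_2e^(t)cos(3t), q(t) = 2C_1e^(t)sin(3t) - C_1e^(t)cos(3t) - C_2e^(t)sin(3t) - 2C_2e^(t)cos(3t)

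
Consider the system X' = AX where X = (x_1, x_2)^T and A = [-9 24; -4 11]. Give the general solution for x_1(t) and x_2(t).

Coefficient matrix A = [[-9, 24], [-4, 11]].
Characteristic polynomial det(A - λI) = λ^2 - 2λ - 3 = 0.
Eigenvalues λ = -1, 3.
For λ=-1: (A-λI) row 1 is [-8, 24], so an eigenvector is (-3, -1).
For λ=3: (A-λI) row 1 is [-12, 24], so an eigenvector is (2, 1).
General solution: K_1e^(-t)(-3,-1) + K_2e^(3t)(2,1).

x_1(t) = -3K_1e^(-t) + 2K_2e^(3t), x_2(t) = -K_1e^(-t) + K_2e^(3t)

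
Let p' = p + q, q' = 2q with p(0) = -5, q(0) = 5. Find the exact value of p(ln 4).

A = [[1,1],[0,2]]; eigenvalues λ = 1, 2.
Eigenvectors: (-1,0) for λ=1, (1,1) for λ=2.
From the initial condition, c_1 = 10, c_2 = 5.
p(ln 4) = (10)(4^1)(-1) + (5)(4^2)(1) = 40.

40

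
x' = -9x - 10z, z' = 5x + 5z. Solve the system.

x(t) = 3c_1e^(-2t)sin(t) + c_1e^(-2t)cos(t) + c_2e^(-2t)sin(t) - 3c_2e^(-2t)cos(t), z(t) = -2c_1e^(-2t)sin(t) - c_1e^(-2t)cos(t) - c_2e^(-2t)sin(t) + 2c_2e^(-2t)cos(t)

Coefficient matrix A = [[-9, -10], [5, 5]].
Characteristic polynomial det(A - λI) = λ^2 + 4λ + 5 = 0.
Eigenvalues λ = -2 ± i (complex conjugate pair).
For λ=-2+i: an eigenvector is (1,-1) - i(3,-2) = (1 - 3i, -1 + 2i).
A real fundamental pair from Re and Im of e^((-2+i)t)v: X_1 = e^(-2t)(cos(t)·(1,-1) + sin(t)·(3,-2)), X_2 = e^(-2t)(sin(t)·(1,-1) - cos(t)·(3,-2)).
General solution: c_1X_1 + c_2X_2.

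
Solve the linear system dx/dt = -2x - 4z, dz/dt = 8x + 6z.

x(t) = -C_1e^(2t)sin(4t) + C_2e^(2t)cos(4t), z(t) = C_1e^(2t)sin(4t) + C_1e^(2t)cos(4t) + C_2e^(2t)sin(4t) - C_2e^(2t)cos(4t)

Coefficient matrix A = [[-2, -4], [8, 6]].
Characteristic polynomial det(A - λI) = λ^2 - 4λ + 20 = 0.
Eigenvalues λ = 2 ± 4i (complex conjugate pair).
For λ=2+4i: an eigenvector is (0,1) - i(-1,1) = (0 + i, 1 - i).
A real fundamental pair from Re and Im of e^((2+4i)t)v: X_1 = e^(2t)(cos(4t)·(0,1) + sin(4t)·(-1,1)), X_2 = e^(2t)(sin(4t)·(0,1) - cos(4t)·(-1,1)).
General solution: C_1X_1 + C_2X_2.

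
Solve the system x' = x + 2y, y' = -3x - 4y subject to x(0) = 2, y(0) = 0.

x(t) = 6e^(-t) - 4e^(-2t), y(t) = -6e^(-t) + 6e^(-2t)

Coefficient matrix A = [[1, 2], [-3, -4]].
Characteristic polynomial det(A - λI) = λ^2 + 3λ + 2 = 0.
Eigenvalues λ = -1, -2.
For λ=-1: (A-λI) row 1 is [2, 2], so an eigenvector is (-1, 1).
For λ=-2: (A-λI) row 1 is [3, 2], so an eigenvector is (-2, 3).
General solution: C_1e^(-t)(-1,1) + C_2e^(-2t)(-2,3).
Applying x(0)=2, y(0)=0 gives C_1=-6, C_2=2.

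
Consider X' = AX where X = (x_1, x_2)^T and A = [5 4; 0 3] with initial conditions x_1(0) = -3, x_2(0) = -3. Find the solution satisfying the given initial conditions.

x_1(t) = -9e^(5t) + 6e^(3t), x_2(t) = -3e^(3t)

Coefficient matrix A = [[5, 4], [0, 3]].
Characteristic polynomial det(A - λI) = λ^2 - 8λ + 15 = 0.
Eigenvalues λ = 5, 3.
For λ=5: (A-λI) row 1 is [0, 4], so an eigenvector is (-1, 0).
For λ=3: (A-λI) row 1 is [2, 4], so an eigenvector is (-2, 1).
General solution: c_1e^(5t)(-1,0) + c_2e^(3t)(-2,1).
Applying x_1(0)=-3, x_2(0)=-3 gives c_1=9, c_2=-3.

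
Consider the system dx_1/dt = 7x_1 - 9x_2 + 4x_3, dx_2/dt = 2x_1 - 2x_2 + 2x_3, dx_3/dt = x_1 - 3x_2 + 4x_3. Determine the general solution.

x_1(t) = K_1e^(2t) + 3K_2e^(4t) - K_3e^(3t), x_2(t) = K_1e^(2t) + K_2e^(4t), x_3(t) = K_1e^(2t) + K_3e^(3t)

Coefficient matrix A = [[7, -9, 4], [2, -2, 2], [1, -3, 4]].
det(A - λI) = 0 gives eigenvalues λ = 2, 4, 3.
For λ=2: eigenvector (1,1,1).
For λ=4: eigenvector (3,1,0).
For λ=3: eigenvector (-1,0,1).
General solution: K_1e^(2t)(1,1,1) + K_2e^(4t)(3,1,0) + K_3e^(3t)(-1,0,1).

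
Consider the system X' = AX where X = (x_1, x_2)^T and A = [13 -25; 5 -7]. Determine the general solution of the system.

x_1(t) = 2C_1e^(3t)sin(5t) + C_1e^(3t)cos(5t) + C_2e^(3t)sin(5t) - 2C_2e^(3t)cos(5t), x_2(t) = C_1e^(3t)sin(5t) - C_2e^(3t)cos(5t)

Coefficient matrix A = [[13, -25], [5, -7]].
Characteristic polynomial det(A - λI) = λ^2 - 6λ + 34 = 0.
Eigenvalues λ = 3 ± 5i (complex conjugate pair).
For λ=3+5i: an eigenvector is (1,0) - i(2,1) = (1 - 2i, 0 - i).
A real fundamental pair from Re and Im of e^((3+5i)t)v: X_1 = e^(3t)(cos(5t)·(1,0) + sin(5t)·(2,1)), X_2 = e^(3t)(sin(5t)·(1,0) - cos(5t)·(2,1)).
General solution: C_1X_1 + C_2X_2.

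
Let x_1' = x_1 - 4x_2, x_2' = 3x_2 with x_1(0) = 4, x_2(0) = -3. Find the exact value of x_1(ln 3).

A = [[1,-4],[0,3]]; eigenvalues λ = 3, 1.
Eigenvectors: (-2,1) for λ=3, (1,0) for λ=1.
From the initial condition, c_1 = -3, c_2 = -2.
x_1(ln 3) = (-3)(3^3)(-2) + (-2)(3^1)(1) = 156.

156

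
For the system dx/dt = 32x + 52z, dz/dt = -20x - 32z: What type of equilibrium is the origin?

A = [[32,52],[-20,-32]]; det(A-λI) = λ^2 + 16.
λ = 0 ± 4i: zero real part.

center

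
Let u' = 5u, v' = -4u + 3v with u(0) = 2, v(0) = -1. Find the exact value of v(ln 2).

-104

A = [[5,0],[-4,3]]; eigenvalues λ = 3, 5.
Eigenvectors: (0,1) for λ=3, (1,-2) for λ=5.
From the initial condition, c_1 = 3, c_2 = 2.
v(ln 2) = (3)(2^3)(1) + (2)(2^5)(-2) = -104.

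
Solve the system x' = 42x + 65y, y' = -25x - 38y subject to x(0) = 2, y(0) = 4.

x(t) = 68e^(2t)sin(5t) + 2e^(2t)cos(5t), y(t) = -42e^(2t)sin(5t) + 4e^(2t)cos(5t)

Coefficient matrix A = [[42, 65], [-25, -38]].
Characteristic polynomial det(A - λI) = λ^2 - 4λ + 29 = 0.
Eigenvalues λ = 2 ± 5i (complex conjugate pair).
For λ=2+5i: an eigenvector is (2,-1) - i(3,-2) = (2 - 3i, -1 + 2i).
A real fundamental pair from Re and Im of e^((2+5i)t)v: X_1 = e^(2t)(cos(5t)·(2,-1) + sin(5t)·(3,-2)), X_2 = e^(2t)(sin(5t)·(2,-1) - cos(5t)·(3,-2)).
General solution: C_1X_1 + C_2X_2.
Applying x(0)=2, y(0)=4 gives C_1=16, C_2=10.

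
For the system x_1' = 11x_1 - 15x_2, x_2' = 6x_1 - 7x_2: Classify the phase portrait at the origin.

A = [[11,-15],[6,-7]]; det(A-λI) = λ^2 - 4λ + 13.
λ = 2 ± 3i: positive real part.

unstable spiral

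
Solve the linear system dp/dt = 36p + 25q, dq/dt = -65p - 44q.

Coefficient matrix A = [[36, 25], [-65, -44]].
Characteristic polynomial det(A - λI) = λ^2 + 8λ + 41 = 0.
Eigenvalues λ = -4 ± 5i (complex conjugate pair).
For λ=-4+5i: an eigenvector is (-1,2) - i(2,-3) = (-1 - 2i, 2 + 3i).
A real fundamental pair from Re and Im of e^((-4+5i)t)v: X_1 = e^(-4t)(cos(5t)·(-1,2) + sin(5t)·(2,-3)), X_2 = e^(-4t)(sin(5t)·(-1,2) - cos(5t)·(2,-3)).
General solution: C_1X_1 + C_2X_2.

p(t) = 2C_1e^(-4t)sin(5t) - C_1e^(-4t)cos(5t) - C_2e^(-4t)sin(5t) - 2C_2e^(-4t)cos(5t), q(t) = -3C_1e^(-4t)sin(5t) + 2C_1e^(-4t)cos(5t) + 2C_2e^(-4t)sin(5t) + 3C_2e^(-4t)cos(5t)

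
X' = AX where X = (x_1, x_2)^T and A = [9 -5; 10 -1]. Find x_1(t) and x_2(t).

x_1(t) = -K_1e^(4t)sin(5t) + K_2e^(4t)cos(5t), x_2(t) = -K_1e^(4t)sin(5t) + K_1e^(4t)cos(5t) + K_2e^(4t)sin(5t) + K_2e^(4t)cos(5t)

Coefficient matrix A = [[9, -5], [10, -1]].
Characteristic polynomial det(A - λI) = λ^2 - 8λ + 41 = 0.
Eigenvalues λ = 4 ± 5i (complex conjugate pair).
For λ=4+5i: an eigenvector is (0,1) - i(-1,-1) = (0 + i, 1 + i).
A real fundamental pair from Re and Im of e^((4+5i)t)v: X_1 = e^(4t)(cos(5t)·(0,1) + sin(5t)·(-1,-1)), X_2 = e^(4t)(sin(5t)·(0,1) - cos(5t)·(-1,-1)).
General solution: K_1X_1 + K_2X_2.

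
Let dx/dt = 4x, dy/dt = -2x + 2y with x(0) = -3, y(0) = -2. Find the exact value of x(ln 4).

-768

A = [[4,0],[-2,2]]; eigenvalues λ = 2, 4.
Eigenvectors: (0,1) for λ=2, (1,-1) for λ=4.
From the initial condition, c_1 = -5, c_2 = -3.
x(ln 4) = (-5)(4^2)(0) + (-3)(4^4)(1) = -768.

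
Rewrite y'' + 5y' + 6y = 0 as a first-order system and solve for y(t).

Let x_1 = y, x_2 = y'. Then x_1' = x_2 and x_2' = -6x_1 - 5x_2.
A = [[0,1],[-6,-5]]; det(A-λI) = λ^2 + 5λ + 6.
Eigenvalues λ = -2, -3 with eigenvectors (1,-2), (1,-3).

y(t) = C_1e^(-2t) + C_2e^(-3t)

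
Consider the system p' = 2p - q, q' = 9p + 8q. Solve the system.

Coefficient matrix A = [[2, -1], [9, 8]].
Characteristic polynomial det(A - λI) = λ^2 - 10λ + 25 = 0.
Single eigenvalue λ = 5 with algebraic multiplicity 2.
Eigenvector v = (1,-3); generalized eigenvector w with (A-λI)w=v is (0,-1).
General solution: e^(5t)[K_1·v + K_2·(t·v + w)].

p(t) = K_1e^(5t) + K_2te^(5t), q(t) = -3K_1e^(5t) - 3K_2te^(5t) - K_2e^(5t)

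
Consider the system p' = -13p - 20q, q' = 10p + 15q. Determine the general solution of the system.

Coefficient matrix A = [[-13, -20], [10, 15]].
Characteristic polynomial det(A - λI) = λ^2 - 2λ + 5 = 0.
Eigenvalues λ = 1 ± 2i (complex conjugate pair).
For λ=1+2i: an eigenvector is (-1,1) - i(-3,2) = (-1 + 3i, 1 - 2i).
A real fundamental pair from Re and Im of e^((1+2i)t)v: X_1 = e^(t)(cos(2t)·(-1,1) + sin(2t)·(-3,2)), X_2 = e^(t)(sin(2t)·(-1,1) - cos(2t)·(-3,2)).
General solution: C_1X_1 + C_2X_2.

p(t) = -3C_1e^(t)sin(2t) - C_1e^(t)cos(2t) - C_2e^(t)sin(2t) + 3C_2e^(t)cos(2t), q(t) = 2C_1e^(t)sin(2t) + C_1e^(t)cos(2t) + C_2e^(t)sin(2t) - 2C_2e^(t)cos(2t)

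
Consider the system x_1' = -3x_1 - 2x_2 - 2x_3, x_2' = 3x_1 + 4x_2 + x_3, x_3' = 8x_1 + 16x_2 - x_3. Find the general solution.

Coefficient matrix A = [[-3, -2, -2], [3, 4, 1], [8, 16, -1]].
det(A - λI) = 0 gives eigenvalues λ = 3, -2, -1.
For λ=3: eigenvector (-1,1,2).
For λ=-2: eigenvector (-2,1,0).
For λ=-1: eigenvector (-2,1,1).
General solution: C_1e^(3t)(-1,1,2) + C_2e^(-2t)(-2,1,0) + C_3e^(-t)(-2,1,1).

x_1(t) = -C_1e^(3t) - 2C_2e^(-2t) - 2C_3e^(-t), x_2(t) = C_1e^(3t) + C_2e^(-2t) + C_3e^(-t), x_3(t) = 2C_1e^(3t) + C_3e^(-t)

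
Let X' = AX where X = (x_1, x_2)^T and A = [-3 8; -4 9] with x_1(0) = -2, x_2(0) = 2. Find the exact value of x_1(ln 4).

A = [[-3,8],[-4,9]]; eigenvalues λ = 1, 5.
Eigenvectors: (2,1) for λ=1, (1,1) for λ=5.
From the initial condition, c_1 = -4, c_2 = 6.
x_1(ln 4) = (-4)(4^1)(2) + (6)(4^5)(1) = 6112.

6112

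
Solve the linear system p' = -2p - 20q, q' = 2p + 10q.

Coefficient matrix A = [[-2, -20], [2, 10]].
Characteristic polynomial det(A - λI) = λ^2 - 8λ + 20 = 0.
Eigenvalues λ = 4 ± 2i (complex conjugate pair).
For λ=4+2i: an eigenvector is (-1,0) - i(3,-1) = (-1 - 3i, 0 + i).
A real fundamental pair from Re and Im of e^((4+2i)t)v: X_1 = e^(4t)(cos(2t)·(-1,0) + sin(2t)·(3,-1)), X_2 = e^(4t)(sin(2t)·(-1,0) - cos(2t)·(3,-1)).
General solution: C_1X_1 + C_2X_2.

p(t) = 3C_1e^(4t)sin(2t) - C_1e^(4t)cos(2t) - C_2e^(4t)sin(2t) - 3C_2e^(4t)cos(2t), q(t) = -C_1e^(4t)sin(2t) + C_2e^(4t)cos(2t)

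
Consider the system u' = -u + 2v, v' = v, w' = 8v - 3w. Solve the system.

Coefficient matrix A = [[-1, 2, 0], [0, 1, 0], [0, 8, -3]].
det(A - λI) = 0 gives eigenvalues λ = 1, -1, -3.
For λ=1: eigenvector (1,1,2).
For λ=-1: eigenvector (1,0,0).
For λ=-3: eigenvector (0,0,1).
General solution: K_1e^(t)(1,1,2) + K_2e^(-t)(1,0,0) + K_3e^(-3t)(0,0,1).

u(t) = K_1e^(t) + K_2e^(-t), v(t) = K_1e^(t), w(t) = 2K_1e^(t) + K_3e^(-3t)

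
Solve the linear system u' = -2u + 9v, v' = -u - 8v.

Coefficient matrix A = [[-2, 9], [-1, -8]].
Characteristic polynomial det(A - λI) = λ^2 + 10λ + 25 = 0.
Single eigenvalue λ = -5 with algebraic multiplicity 2.
Eigenvector v = (-3,1); generalized eigenvector w with (A-λI)w=v is (-1,0).
General solution: e^(-5t)[c_1·v + c_2·(t·v + w)].

u(t) = -3c_1e^(-5t) - 3c_2te^(-5t) - c_2e^(-5t), v(t) = c_1e^(-5t) + c_2te^(-5t)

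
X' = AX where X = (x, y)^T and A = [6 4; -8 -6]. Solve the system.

Coefficient matrix A = [[6, 4], [-8, -6]].
Characteristic polynomial det(A - λI) = λ^2 - 4 = 0.
Eigenvalues λ = -2, 2.
For λ=-2: (A-λI) row 1 is [8, 4], so an eigenvector is (-1, 2).
For λ=2: (A-λI) row 1 is [4, 4], so an eigenvector is (1, -1).
General solution: C_1e^(-2t)(-1,2) + C_2e^(2t)(1,-1).

x(t) = -C_1e^(-2t) + C_2e^(2t), y(t) = 2C_1e^(-2t) - C_2e^(2t)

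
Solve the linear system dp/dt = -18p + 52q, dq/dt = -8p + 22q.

p(t) = -2K_1e^(2t)sin(4t) + 3K_1e^(2t)cos(4t) + 3K_2e^(2t)sin(4t) + 2K_2e^(2t)cos(4t), q(t) = -K_1e^(2t)sin(4t) + K_1e^(2t)cos(4t) + K_2e^(2t)sin(4t) + K_2e^(2t)cos(4t)

Coefficient matrix A = [[-18, 52], [-8, 22]].
Characteristic polynomial det(A - λI) = λ^2 - 4λ + 20 = 0.
Eigenvalues λ = 2 ± 4i (complex conjugate pair).
For λ=2+4i: an eigenvector is (3,1) - i(-2,-1) = (3 + 2i, 1 + i).
A real fundamental pair from Re and Im of e^((2+4i)t)v: X_1 = e^(2t)(cos(4t)·(3,1) + sin(4t)·(-2,-1)), X_2 = e^(2t)(sin(4t)·(3,1) - cos(4t)·(-2,-1)).
General solution: K_1X_1 + K_2X_2.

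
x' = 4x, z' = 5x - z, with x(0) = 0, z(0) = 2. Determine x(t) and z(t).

x(t) = 0, z(t) = 2e^(-t)

Coefficient matrix A = [[4, 0], [5, -1]].
Characteristic polynomial det(A - λI) = λ^2 - 3λ - 4 = 0.
Eigenvalues λ = 4, -1.
For λ=4: (A-λI) row 2 is [5, -5], so an eigenvector is (1, 1).
For λ=-1: (A-λI) row 1 is [5, 0], so an eigenvector is (0, -1).
General solution: K_1e^(4t)(1,1) + K_2e^(-t)(0,-1).
Applying x(0)=0, z(0)=2 gives K_1=0, K_2=-2.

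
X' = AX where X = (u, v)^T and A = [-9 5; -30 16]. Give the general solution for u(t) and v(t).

Coefficient matrix A = [[-9, 5], [-30, 16]].
Characteristic polynomial det(A - λI) = λ^2 - 7λ + 6 = 0.
Eigenvalues λ = 1, 6.
For λ=1: (A-λI) row 1 is [-10, 5], so an eigenvector is (-1, -2).
For λ=6: (A-λI) row 1 is [-15, 5], so an eigenvector is (1, 3).
General solution: c_1e^(t)(-1,-2) + c_2e^(6t)(1,3).

u(t) = -c_1e^(t) + c_2e^(6t), v(t) = -2c_1e^(t) + 3c_2e^(6t)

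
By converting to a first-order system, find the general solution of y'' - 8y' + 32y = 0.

Let x_1 = y, x_2 = y'. Then x_1' = x_2 and x_2' = -32x_1 + 8x_2.
A = [[0,1],[-32,8]]; det(A-λI) = λ^2 - 8λ + 32.
Eigenvalues λ = 4 ± 4i.

y(t) = C_1e^(4t)cos(4t) + C_2e^(4t)sin(4t)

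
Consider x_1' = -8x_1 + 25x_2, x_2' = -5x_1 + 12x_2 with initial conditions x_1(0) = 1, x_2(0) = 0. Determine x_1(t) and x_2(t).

Coefficient matrix A = [[-8, 25], [-5, 12]].
Characteristic polynomial det(A - λI) = λ^2 - 4λ + 29 = 0.
Eigenvalues λ = 2 ± 5i (complex conjugate pair).
For λ=2+5i: an eigenvector is (-1,0) - i(2,1) = (-1 - 2i, 0 - i).
A real fundamental pair from Re and Im of e^((2+5i)t)v: X_1 = e^(2t)(cos(5t)·(-1,0) + sin(5t)·(2,1)), X_2 = e^(2t)(sin(5t)·(-1,0) - cos(5t)·(2,1)).
General solution: c_1X_1 + c_2X_2.
Applying x_1(0)=1, x_2(0)=0 gives c_1=-1, c_2=0.

x_1(t) = -2e^(2t)sin(5t) + e^(2t)cos(5t), x_2(t) = -e^(2t)sin(5t)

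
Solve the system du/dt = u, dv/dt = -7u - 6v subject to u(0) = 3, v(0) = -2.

Coefficient matrix A = [[1, 0], [-7, -6]].
Characteristic polynomial det(A - λI) = λ^2 + 5λ - 6 = 0.
Eigenvalues λ = -6, 1.
For λ=-6: (A-λI) row 1 is [7, 0], so an eigenvector is (0, 1).
For λ=1: (A-λI) row 2 is [-7, -7], so an eigenvector is (-1, 1).
General solution: K_1e^(-6t)(0,1) + K_2e^(t)(-1,1).
Applying u(0)=3, v(0)=-2 gives K_1=1, K_2=-3.

u(t) = 3e^(t), v(t) = -3e^(t) + e^(-6t)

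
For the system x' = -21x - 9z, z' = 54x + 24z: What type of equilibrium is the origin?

A = [[-21,-9],[54,24]]; det(A-λI) = λ^2 - 3λ - 18.
λ = -3, 6: opposite signs.

saddle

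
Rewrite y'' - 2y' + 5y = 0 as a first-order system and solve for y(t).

Let x_1 = y, x_2 = y'. Then x_1' = x_2 and x_2' = -5x_1 + 2x_2.
A = [[0,1],[-5,2]]; det(A-λI) = λ^2 - 2λ + 5.
Eigenvalues λ = 1 ± 2i.

y(t) = K_1e^(t)cos(2t) + K_2e^(t)sin(2t)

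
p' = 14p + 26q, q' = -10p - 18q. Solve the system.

Coefficient matrix A = [[14, 26], [-10, -18]].
Characteristic polynomial det(A - λI) = λ^2 + 4λ + 8 = 0.
Eigenvalues λ = -2 ± 2i (complex conjugate pair).
For λ=-2+2i: an eigenvector is (2,-1) - i(3,-2) = (2 - 3i, -1 + 2i).
A real fundamental pair from Re and Im of e^((-2+2i)t)v: X_1 = e^(-2t)(cos(2t)·(2,-1) + sin(2t)·(3,-2)), X_2 = e^(-2t)(sin(2t)·(2,-1) - cos(2t)·(3,-2)).
General solution: C_1X_1 + C_2X_2.

p(t) = 3C_1e^(-2t)sin(2t) + 2C_1e^(-2t)cos(2t) + 2C_2e^(-2t)sin(2t) - 3C_2e^(-2t)cos(2t), q(t) = -2C_1e^(-2t)sin(2t) - C_1e^(-2t)cos(2t) - C_2e^(-2t)sin(2t) + 2C_2e^(-2t)cos(2t)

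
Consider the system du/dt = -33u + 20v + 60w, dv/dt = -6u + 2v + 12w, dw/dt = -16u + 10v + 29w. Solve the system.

u(t) = -5C_1e^(-t) - 4C_2e^(2t) + 2C_3e^(-3t), v(t) = -2C_1e^(-t) - C_2e^(2t), w(t) = -2C_1e^(-t) - 2C_2e^(2t) + C_3e^(-3t)

Coefficient matrix A = [[-33, 20, 60], [-6, 2, 12], [-16, 10, 29]].
det(A - λI) = 0 gives eigenvalues λ = -1, 2, -3.
For λ=-1: eigenvector (-5,-2,-2).
For λ=2: eigenvector (-4,-1,-2).
For λ=-3: eigenvector (2,0,1).
General solution: C_1e^(-t)(-5,-2,-2) + C_2e^(2t)(-4,-1,-2) + C_3e^(-3t)(2,0,1).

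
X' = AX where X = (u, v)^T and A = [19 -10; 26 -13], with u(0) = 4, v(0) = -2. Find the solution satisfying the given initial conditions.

u(t) = 42e^(3t)sin(2t) + 4e^(3t)cos(2t), v(t) = 68e^(3t)sin(2t) - 2e^(3t)cos(2t)

Coefficient matrix A = [[19, -10], [26, -13]].
Characteristic polynomial det(A - λI) = λ^2 - 6λ + 13 = 0.
Eigenvalues λ = 3 ± 2i (complex conjugate pair).
For λ=3+2i: an eigenvector is (-2,-3) - i(-1,-2) = (-2 + i, -3 + 2i).
A real fundamental pair from Re and Im of e^((3+2i)t)v: X_1 = e^(3t)(cos(2t)·(-2,-3) + sin(2t)·(-1,-2)), X_2 = e^(3t)(sin(2t)·(-2,-3) - cos(2t)·(-1,-2)).
General solution: K_1X_1 + K_2X_2.
Applying u(0)=4, v(0)=-2 gives K_1=-10, K_2=-16.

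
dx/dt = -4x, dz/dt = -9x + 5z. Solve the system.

Coefficient matrix A = [[-4, 0], [-9, 5]].
Characteristic polynomial det(A - λI) = λ^2 - λ - 20 = 0.
Eigenvalues λ = -4, 5.
For λ=-4: (A-λI) row 2 is [-9, 9], so an eigenvector is (1, 1).
For λ=5: (A-λI) row 1 is [-9, 0], so an eigenvector is (0, -1).
General solution: K_1e^(-4t)(1,1) + K_2e^(5t)(0,-1).

x(t) = K_1e^(-4t), z(t) = K_1e^(-4t) - K_2e^(5t)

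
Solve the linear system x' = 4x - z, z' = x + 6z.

Coefficient matrix A = [[4, -1], [1, 6]].
Characteristic polynomial det(A - λI) = λ^2 - 10λ + 25 = 0.
Single eigenvalue λ = 5 with algebraic multiplicity 2.
Eigenvector v = (-1,1); generalized eigenvector w with (A-λI)w=v is (-2,3).
General solution: e^(5t)[K_1·v + K_2·(t·v + w)].

x(t) = -K_1e^(5t) - K_2te^(5t) - 2K_2e^(5t), z(t) = K_1e^(5t) + K_2te^(5t) + 3K_2e^(5t)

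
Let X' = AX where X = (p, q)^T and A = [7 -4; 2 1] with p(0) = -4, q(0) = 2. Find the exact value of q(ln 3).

A = [[7,-4],[2,1]]; eigenvalues λ = 5, 3.
Eigenvectors: (2,1) for λ=5, (-1,-1) for λ=3.
From the initial condition, c_1 = -6, c_2 = -8.
q(ln 3) = (-6)(3^5)(1) + (-8)(3^3)(-1) = -1242.

-1242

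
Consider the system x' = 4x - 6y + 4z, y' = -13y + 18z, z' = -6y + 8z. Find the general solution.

Coefficient matrix A = [[4, -6, 4], [0, -13, 18], [0, -6, 8]].
det(A - λI) = 0 gives eigenvalues λ = 4, -4, -1.
For λ=4: eigenvector (1,0,0).
For λ=-4: eigenvector (1,2,1).
For λ=-1: eigenvector (2,3,2).
General solution: C_1e^(4t)(1,0,0) + C_2e^(-4t)(1,2,1) + C_3e^(-t)(2,3,2).

x(t) = C_1e^(4t) + C_2e^(-4t) + 2C_3e^(-t), y(t) = 2C_2e^(-4t) + 3C_3e^(-t), z(t) = C_2e^(-4t) + 2C_3e^(-t)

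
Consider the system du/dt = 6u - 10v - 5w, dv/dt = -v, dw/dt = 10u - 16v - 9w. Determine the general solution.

Coefficient matrix A = [[6, -10, -5], [0, -1, 0], [10, -16, -9]].
det(A - λI) = 0 gives eigenvalues λ = 1, -1, -4.
For λ=1: eigenvector (1,0,1).
For λ=-1: eigenvector (0,1,-2).
For λ=-4: eigenvector (1,0,2).
General solution: c_1e^(t)(1,0,1) + c_2e^(-t)(0,1,-2) + c_3e^(-4t)(1,0,2).

u(t) = c_1e^(t) + c_3e^(-4t), v(t) = c_2e^(-t), w(t) = c_1e^(t) - 2c_2e^(-t) + 2c_3e^(-4t)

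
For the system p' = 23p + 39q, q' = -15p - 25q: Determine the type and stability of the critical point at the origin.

A = [[23,39],[-15,-25]]; det(A-λI) = λ^2 + 2λ + 10.
λ = -1 ± 3i: negative real part.

stable spiral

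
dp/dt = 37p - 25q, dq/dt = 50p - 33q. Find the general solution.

Coefficient matrix A = [[37, -25], [50, -33]].
Characteristic polynomial det(A - λI) = λ^2 - 4λ + 29 = 0.
Eigenvalues λ = 2 ± 5i (complex conjugate pair).
For λ=2+5i: an eigenvector is (-1,-1) - i(-2,-3) = (-1 + 2i, -1 + 3i).
A real fundamental pair from Re and Im of e^((2+5i)t)v: X_1 = e^(2t)(cos(5t)·(-1,-1) + sin(5t)·(-2,-3)), X_2 = e^(2t)(sin(5t)·(-1,-1) - cos(5t)·(-2,-3)).
General solution: K_1X_1 + K_2X_2.

p(t) = -2K_1e^(2t)sin(5t) - K_1e^(2t)cos(5t) - K_2e^(2t)sin(5t) + 2K_2e^(2t)cos(5t), q(t) = -3K_1e^(2t)sin(5t) - K_1e^(2t)cos(5t) - K_2e^(2t)sin(5t) + 3K_2e^(2t)cos(5t)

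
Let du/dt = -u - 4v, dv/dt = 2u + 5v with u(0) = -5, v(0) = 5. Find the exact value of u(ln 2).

-40

A = [[-1,-4],[2,5]]; eigenvalues λ = 3, 1.
Eigenvectors: (1,-1) for λ=3, (-2,1) for λ=1.
From the initial condition, c_1 = -5, c_2 = 0.
u(ln 2) = (-5)(2^3)(1) + (0)(2^1)(-2) = -40.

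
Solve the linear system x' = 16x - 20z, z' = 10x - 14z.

Coefficient matrix A = [[16, -20], [10, -14]].
Characteristic polynomial det(A - λI) = λ^2 - 2λ - 24 = 0.
Eigenvalues λ = -4, 6.
For λ=-4: (A-λI) row 1 is [20, -20], so an eigenvector is (1, 1).
For λ=6: (A-λI) row 1 is [10, -20], so an eigenvector is (2, 1).
General solution: c_1e^(-4t)(1,1) + c_2e^(6t)(2,1).

x(t) = c_1e^(-4t) + 2c_2e^(6t), z(t) = c_1e^(-4t) + c_2e^(6t)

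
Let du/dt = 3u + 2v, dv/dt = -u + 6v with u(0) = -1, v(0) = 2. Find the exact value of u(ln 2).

64

A = [[3,2],[-1,6]]; eigenvalues λ = 4, 5.
Eigenvectors: (2,1) for λ=4, (-1,-1) for λ=5.
From the initial condition, c_1 = -3, c_2 = -5.
u(ln 2) = (-3)(2^4)(2) + (-5)(2^5)(-1) = 64.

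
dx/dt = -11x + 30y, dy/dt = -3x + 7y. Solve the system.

x(t) = c_1e^(-2t)sin(3t) + 3c_1e^(-2t)cos(3t) + 3c_2e^(-2t)sin(3t) - c_2e^(-2t)cos(3t), y(t) = c_1e^(-2t)cos(3t) + c_2e^(-2t)sin(3t)

Coefficient matrix A = [[-11, 30], [-3, 7]].
Characteristic polynomial det(A - λI) = λ^2 + 4λ + 13 = 0.
Eigenvalues λ = -2 ± 3i (complex conjugate pair).
For λ=-2+3i: an eigenvector is (3,1) - i(1,0) = (3 - i, 1).
A real fundamental pair from Re and Im of e^((-2+3i)t)v: X_1 = e^(-2t)(cos(3t)·(3,1) + sin(3t)·(1,0)), X_2 = e^(-2t)(sin(3t)·(3,1) - cos(3t)·(1,0)).
General solution: c_1X_1 + c_2X_2.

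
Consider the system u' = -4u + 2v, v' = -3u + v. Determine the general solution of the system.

u(t) = -c_1e^(-2t) - 2c_2e^(-t), v(t) = -c_1e^(-2t) - 3c_2e^(-t)

Coefficient matrix A = [[-4, 2], [-3, 1]].
Characteristic polynomial det(A - λI) = λ^2 + 3λ + 2 = 0.
Eigenvalues λ = -2, -1.
For λ=-2: (A-λI) row 1 is [-2, 2], so an eigenvector is (-1, -1).
For λ=-1: (A-λI) row 1 is [-3, 2], so an eigenvector is (-2, -3).
General solution: c_1e^(-2t)(-1,-1) + c_2e^(-t)(-2,-3).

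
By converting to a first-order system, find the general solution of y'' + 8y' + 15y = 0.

y(t) = K_1e^(-5t) + K_2e^(-3t)

Let x_1 = y, x_2 = y'. Then x_1' = x_2 and x_2' = -15x_1 - 8x_2.
A = [[0,1],[-15,-8]]; det(A-λI) = λ^2 + 8λ + 15.
Eigenvalues λ = -5, -3 with eigenvectors (1,-5), (1,-3).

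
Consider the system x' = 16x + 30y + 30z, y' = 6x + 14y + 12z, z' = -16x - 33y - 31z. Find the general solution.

Coefficient matrix A = [[16, 30, 30], [6, 14, 12], [-16, -33, -31]].
det(A - λI) = 0 gives eigenvalues λ = -4, 2, 1.
For λ=-4: eigenvector (3,1,-3).
For λ=2: eigenvector (0,1,-1).
For λ=1: eigenvector (2,0,-1).
General solution: K_1e^(-4t)(3,1,-3) + K_2e^(2t)(0,1,-1) + K_3e^(t)(2,0,-1).

x(t) = 3K_1e^(-4t) + 2K_3e^(t), y(t) = K_1e^(-4t) + K_2e^(2t), z(t) = -3K_1e^(-4t) - K_2e^(2t) - K_3e^(t)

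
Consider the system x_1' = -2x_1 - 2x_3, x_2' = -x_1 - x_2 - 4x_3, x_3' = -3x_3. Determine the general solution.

Coefficient matrix A = [[-2, 0, -2], [-1, -1, -4], [0, 0, -3]].
det(A - λI) = 0 gives eigenvalues λ = -2, -1, -3.
For λ=-2: eigenvector (1,1,0).
For λ=-1: eigenvector (0,1,0).
For λ=-3: eigenvector (2,3,1).
General solution: C_1e^(-2t)(1,1,0) + C_2e^(-t)(0,1,0) + C_3e^(-3t)(2,3,1).

x_1(t) = C_1e^(-2t) + 2C_3e^(-3t), x_2(t) = C_1e^(-2t) + C_2e^(-t) + 3C_3e^(-3t), x_3(t) = C_3e^(-3t)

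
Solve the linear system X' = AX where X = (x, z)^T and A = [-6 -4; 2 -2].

Coefficient matrix A = [[-6, -4], [2, -2]].
Characteristic polynomial det(A - λI) = λ^2 + 8λ + 20 = 0.
Eigenvalues λ = -4 ± 2i (complex conjugate pair).
For λ=-4+2i: an eigenvector is (1,0) - i(-1,1) = (1 + i, 0 - i).
A real fundamental pair from Re and Im of e^((-4+2i)t)v: X_1 = e^(-4t)(cos(2t)·(1,0) + sin(2t)·(-1,1)), X_2 = e^(-4t)(sin(2t)·(1,0) - cos(2t)·(-1,1)).
General solution: c_1X_1 + c_2X_2.

x(t) = -c_1e^(-4t)sin(2t) + c_1e^(-4t)cos(2t) + c_2e^(-4t)sin(2t) + c_2e^(-4t)cos(2t), z(t) = c_1e^(-4t)sin(2t) - c_2e^(-4t)cos(2t)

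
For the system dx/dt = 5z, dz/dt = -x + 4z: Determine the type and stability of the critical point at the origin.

unstable spiral

A = [[0,5],[-1,4]]; det(A-λI) = λ^2 - 4λ + 5.
λ = 2 ± i: positive real part.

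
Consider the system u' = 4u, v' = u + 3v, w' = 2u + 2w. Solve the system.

u(t) = C_3e^(4t), v(t) = C_2e^(3t) + C_3e^(4t), w(t) = C_1e^(2t) + C_3e^(4t)

Coefficient matrix A = [[4, 0, 0], [1, 3, 0], [2, 0, 2]].
det(A - λI) = 0 gives eigenvalues λ = 2, 3, 4.
For λ=2: eigenvector (0,0,1).
For λ=3: eigenvector (0,1,0).
For λ=4: eigenvector (1,1,1).
General solution: C_1e^(2t)(0,0,1) + C_2e^(3t)(0,1,0) + C_3e^(4t)(1,1,1).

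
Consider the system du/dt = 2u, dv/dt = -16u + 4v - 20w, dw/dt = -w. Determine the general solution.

Coefficient matrix A = [[2, 0, 0], [-16, 4, -20], [0, 0, -1]].
det(A - λI) = 0 gives eigenvalues λ = -1, 4, 2.
For λ=-1: eigenvector (0,4,1).
For λ=4: eigenvector (0,1,0).
For λ=2: eigenvector (1,8,0).
General solution: K_1e^(-t)(0,4,1) + K_2e^(4t)(0,1,0) + K_3e^(2t)(1,8,0).

u(t) = K_3e^(2t), v(t) = 4K_1e^(-t) + K_2e^(4t) + 8K_3e^(2t), w(t) = K_1e^(-t)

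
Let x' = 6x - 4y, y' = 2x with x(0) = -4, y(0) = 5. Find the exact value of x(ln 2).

A = [[6,-4],[2,0]]; eigenvalues λ = 4, 2.
Eigenvectors: (2,1) for λ=4, (-1,-1) for λ=2.
From the initial condition, c_1 = -9, c_2 = -14.
x(ln 2) = (-9)(2^4)(2) + (-14)(2^2)(-1) = -232.

-232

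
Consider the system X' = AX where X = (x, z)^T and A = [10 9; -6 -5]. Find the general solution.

x(t) = -3C_1e^(4t) + C_2e^(t), z(t) = 2C_1e^(4t) - C_2e^(t)

Coefficient matrix A = [[10, 9], [-6, -5]].
Characteristic polynomial det(A - λI) = λ^2 - 5λ + 4 = 0.
Eigenvalues λ = 4, 1.
For λ=4: (A-λI) row 1 is [6, 9], so an eigenvector is (-3, 2).
For λ=1: (A-λI) row 1 is [9, 9], so an eigenvector is (1, -1).
General solution: C_1e^(4t)(-3,2) + C_2e^(t)(1,-1).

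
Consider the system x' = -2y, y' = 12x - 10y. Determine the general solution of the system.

x(t) = -c_1e^(-4t) + c_2e^(-6t), y(t) = -2c_1e^(-4t) + 3c_2e^(-6t)

Coefficient matrix A = [[0, -2], [12, -10]].
Characteristic polynomial det(A - λI) = λ^2 + 10λ + 24 = 0.
Eigenvalues λ = -4, -6.
For λ=-4: (A-λI) row 1 is [4, -2], so an eigenvector is (-1, -2).
For λ=-6: (A-λI) row 1 is [6, -2], so an eigenvector is (1, 3).
General solution: c_1e^(-4t)(-1,-2) + c_2e^(-6t)(1,3).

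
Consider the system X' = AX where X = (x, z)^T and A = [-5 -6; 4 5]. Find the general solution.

Coefficient matrix A = [[-5, -6], [4, 5]].
Characteristic polynomial det(A - λI) = λ^2 - 1 = 0.
Eigenvalues λ = 1, -1.
For λ=1: (A-λI) row 1 is [-6, -6], so an eigenvector is (1, -1).
For λ=-1: (A-λI) row 1 is [-4, -6], so an eigenvector is (-3, 2).
General solution: K_1e^(t)(1,-1) + K_2e^(-t)(-3,2).

x(t) = K_1e^(t) - 3K_2e^(-t), z(t) = -K_1e^(t) + 2K_2e^(-t)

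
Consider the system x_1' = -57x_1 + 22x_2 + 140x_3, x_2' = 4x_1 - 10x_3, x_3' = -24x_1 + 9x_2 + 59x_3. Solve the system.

Coefficient matrix A = [[-57, 22, 140], [4, 0, -10], [-24, 9, 59]].
det(A - λI) = 0 gives eigenvalues λ = -1, 1, 2.
For λ=-1: eigenvector (5,0,2).
For λ=1: eigenvector (8,2,3).
For λ=2: eigenvector (2,-1,1).
General solution: C_1e^(-t)(5,0,2) + C_2e^(t)(8,2,3) + C_3e^(2t)(2,-1,1).

x_1(t) = 5C_1e^(-t) + 8C_2e^(t) + 2C_3e^(2t), x_2(t) = 2C_2e^(t) - C_3e^(2t), x_3(t) = 2C_1e^(-t) + 3C_2e^(t) + C_3e^(2t)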